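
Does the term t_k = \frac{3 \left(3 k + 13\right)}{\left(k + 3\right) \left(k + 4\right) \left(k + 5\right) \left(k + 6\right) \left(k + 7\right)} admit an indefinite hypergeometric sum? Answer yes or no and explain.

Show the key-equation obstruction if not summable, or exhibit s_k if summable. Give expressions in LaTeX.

Yes. s_k = \frac{k \left(k^{2} + 14 k + 63\right)}{30 \left(k^{3} + 14 k^{2} + 63 k + 90\right)}.

The ratio is (k + 3)*(3*k + 16)/((k + 8)*(3*k + 13)).
Normal form (A,B,C) = (k + 3, k + 8, k + 13/3).
Need (k + 3)·f(k+1) − (k + 7)·f(k) = k + 13/3.
Degrees (1,1,1) ⇒ d ≤ 4.
Coefficient equations give f(k) = k*(k + 4)*(k**2 + 14*k + 63)/270.
Get s_k = R·t_k = k*(k**2 + 14*k + 63)/(30*(k**3 + 14*k**2 + 63*k + 90)) with R(k) = B(k−1)f(k)/C(k) = k*(k + 4)*(k + 7)*(k**2 + 14*k + 63)/(90*(3*k + 13)).
s_(k+1) − s_k = 3*(3*k + 13)/(k**5 + 25*k**4 + 245*k**3 + 1175*k**2 + 2754*k + 2520) = t_k.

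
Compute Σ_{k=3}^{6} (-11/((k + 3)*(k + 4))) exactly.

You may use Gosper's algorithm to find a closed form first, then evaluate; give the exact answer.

Σ = -11/15

Ratio r(k) = (k + 3)/(k + 5).
Factor: A=k + 3; B=k + 5; C=1.
Set up (k + 3)·f(k+1) − (k + 4)·f(k) − (1) = 0.
Degrees (1,1,0) ⇒ d ≤ 1.
Coefficient equations give f(k) = k/3.
R(k) = B(k−1)·f(k)/C(k) = k*(k + 4)/3; s_k = R·t_k = -11*k/(3*k + 9).
Check: Δs_k = -11/(k**2 + 7*k + 12). ✓
Telescoping: Σ = s_(7) − s_(3) = -77/30 − (-11/6) = -11/15.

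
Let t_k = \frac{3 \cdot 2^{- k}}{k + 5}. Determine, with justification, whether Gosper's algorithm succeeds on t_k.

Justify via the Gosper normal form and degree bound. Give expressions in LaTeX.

r(k) = (k + 5)/(2*(k + 6)) after simplifying.
Factor: A=k/2 + 5/2; B=k + 6; C=1.
f must satisfy (k/2 + 5/2)·f(k+1) − (k + 5)·f(k) = 1.
From deg A=1, deg B=1, deg C=0: d=-1.
d = -1 < 0 ⇒ no nonzero polynomial f; not summable.

No — key equation has no polynomial f.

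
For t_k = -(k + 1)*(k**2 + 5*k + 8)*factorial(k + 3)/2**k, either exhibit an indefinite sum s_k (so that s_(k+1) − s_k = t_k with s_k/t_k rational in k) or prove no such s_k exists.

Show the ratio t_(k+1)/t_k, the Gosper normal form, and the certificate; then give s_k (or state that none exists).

Ratio r(k) = (k + 2)*(k + 4)*(5*k + (k + 1)**2 + 13)/(2*(k + 1)*(k**2 + 5*k + 8)).
Gosper form: A/B · C(k+1)/C(k) with A=k/2 + 2, B=1, C=k**3 + 6*k**2 + 13*k + 8.
Need (k/2 + 2)·f(k+1) − (1)·f(k) = k**3 + 6*k**2 + 13*k + 8.
deg f ≤ 2 (via 1,0,3).
Solving with deg f ≤ 2: f(k) = 2*(k**2 + 2*k - 2).
Certificate R = B(k−1)f/C = 2*(k**2 + 2*k - 2)/((k + 1)*(k**2 + 5*k + 8)) gives s_k = -2**(1 - k)*(k**2 + 2*k - 2)*factorial(k + 3).
Verify: -(k + 1)*(k**2 + 5*k + 8)*factorial(k + 3)/2**k matches t_k.

s_k = -2**(1 - k)*(k**2 + 2*k - 2)*factorial(k + 3)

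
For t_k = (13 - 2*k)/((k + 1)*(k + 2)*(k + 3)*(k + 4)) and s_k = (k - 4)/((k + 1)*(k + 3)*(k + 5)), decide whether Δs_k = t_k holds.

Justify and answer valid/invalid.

s_(k+1) = (k - 3)/((k + 2)*(k + 4)*(k + 6))
s_(k+1) − s_k = (-2*k**3 + 74*k + 147)/(k**6 + 21*k**5 + 175*k**4 + 735*k**3 + 1624*k**2 + 1764*k + 720)
(s_(k+1) − s_k) − t_k = 9*(k**2 - k - 27)/(k**6 + 21*k**5 + 175*k**4 + 735*k**3 + 1624*k**2 + 1764*k + 720)

Invalid: residual 9*(k**2 - k - 27)/(k**6 + 21*k**5 + 175*k**4 + 735*k**3 + 1624*k**2 + 1764*k + 720) ≠ 0.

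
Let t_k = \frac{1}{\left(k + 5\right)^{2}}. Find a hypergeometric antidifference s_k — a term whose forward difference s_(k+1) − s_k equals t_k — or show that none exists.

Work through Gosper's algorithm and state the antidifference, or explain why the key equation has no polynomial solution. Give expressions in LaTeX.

The ratio is (k + 5)**2/(k + 6)**2.
Factor: A=k**2 + 10*k + 25; B=k**2 + 12*k + 36; C=1.
Set up (k**2 + 10*k + 25)·f(k+1) − (k**2 + 10*k + 25)·f(k) − (1) = 0.
Bound: deg f ≤ 0.
Generic f = c0 gives residual -1; -1 = 0 cannot hold, so t_k is not Gosper-summable.

no hypergeometric antidifference exists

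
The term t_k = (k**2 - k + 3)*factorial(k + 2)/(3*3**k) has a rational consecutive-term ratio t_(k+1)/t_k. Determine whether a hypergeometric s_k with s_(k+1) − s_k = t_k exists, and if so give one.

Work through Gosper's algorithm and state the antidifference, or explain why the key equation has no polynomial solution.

s_k = (k - 2)*factorial(k + 2)/3**k

t_(k+1)/t_k = (k + 3)*(-k + (k + 1)**2 + 2)/(3*(k**2 - k + 3)).
So A=k/3 + 1 and B=1, with C=k**2 - k + 3.
Need (k/3 + 1)·f(k+1) − (1)·f(k) = k**2 - k + 3.
From deg A=1, deg B=0, deg C=2: d=1.
Match coefficients ⇒ f(k) = 3*(k - 2).
Get s_k = R·t_k = (k - 2)*factorial(k + 2)/3**k with R(k) = B(k−1)f(k)/C(k) = 3*(k - 2)/(k**2 - k + 3).
Δs = (k**2 - k + 3)*factorial(k + 2)/(3*3**k), as required.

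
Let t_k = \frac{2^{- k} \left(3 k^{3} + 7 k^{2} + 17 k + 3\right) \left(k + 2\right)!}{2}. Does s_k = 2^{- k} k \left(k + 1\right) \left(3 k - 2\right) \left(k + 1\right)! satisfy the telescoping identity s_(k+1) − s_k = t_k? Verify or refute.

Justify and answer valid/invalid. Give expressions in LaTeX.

Invalid: residual - \frac{2^{- k} \left(3 k^{3} + 4 k^{2} + 13 k + 2\right) \left(k + 1\right)!}{2} ≠ 0.

s_(k+1) = (k + 1)*(k + 2)*(3*k + 1)*factorial(k + 2)/(2*2**k)
s_(k+1) − s_k = (k + 1)*(3*k**3 + 7*k**2 + 20*k + 4)*factorial(k + 1)/(2*2**k)
(s_(k+1) − s_k) − t_k = -(3*k**3 + 4*k**2 + 13*k + 2)*factorial(k + 1)/(2*2**k)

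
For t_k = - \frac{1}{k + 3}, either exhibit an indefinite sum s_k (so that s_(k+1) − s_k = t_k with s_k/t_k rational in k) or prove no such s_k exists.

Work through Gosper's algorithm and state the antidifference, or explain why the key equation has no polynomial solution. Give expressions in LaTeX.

none — t_k is not Gosper-summable

Compute t_(k+1)/t_k: get (k + 3)/(k + 4).
A = k + 3, B = k + 4, C = 1.
Solve (k + 3)·f(k+1) − (k + 3)·f(k) = 1.
Degrees (1,1,0) ⇒ d ≤ 0.
Write f(k) = c0. Then LHS − RHS = -1, requiring -1 = 0: contradictory. No certificate.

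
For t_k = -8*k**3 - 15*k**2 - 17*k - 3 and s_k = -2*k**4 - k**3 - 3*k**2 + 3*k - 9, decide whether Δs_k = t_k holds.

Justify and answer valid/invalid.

s_(k+1) = -2*k**4 - 9*k**3 - 18*k**2 - 14*k - 12
s_(k+1) − s_k = -8*k**3 - 15*k**2 - 17*k - 3
(s_(k+1) − s_k) − t_k = 0

valid; difference matches t_k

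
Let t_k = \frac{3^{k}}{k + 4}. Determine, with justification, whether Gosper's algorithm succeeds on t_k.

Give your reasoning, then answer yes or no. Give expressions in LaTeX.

Compute t_(k+1)/t_k: get 3*(k + 4)/(k + 5).
Normal form (A,B,C) = (3*k + 12, k + 5, 1).
Solve (3*k + 12)·f(k+1) − (k + 4)·f(k) = 1.
Bound: deg f ≤ -1.
deg f ≤ -1 is impossible — no certificate.

No. Not Gosper-summable.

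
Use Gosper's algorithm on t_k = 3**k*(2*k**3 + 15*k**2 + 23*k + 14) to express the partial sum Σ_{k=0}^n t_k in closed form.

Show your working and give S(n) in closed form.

t_(k+1)/t_k = 3*(2*k**3 + 21*k**2 + 59*k + 54)/(2*k**3 + 15*k**2 + 23*k + 14).
Gosper form: A/B · C(k+1)/C(k) with A=3, B=1, C=k**3 + 15*k**2/2 + 23*k/2 + 7.
Key eq: (3)·f(k+1) = (1)·f(k) + (k**3 + 15*k**2/2 + 23*k/2 + 7).
deg f ≤ 3 (via 0,0,3).
Match coefficients ⇒ f(k) = (k**3 + 3*k**2 - 2*k + 4)/2.
Certificate R = B(k−1)f/C = (k**3 + 3*k**2 - 2*k + 4)/(2*k**3 + 15*k**2 + 23*k + 14) gives s_k = 3**k*(k**3 + 3*k**2 - 2*k + 4).
Check: Δs_k = 3**k*(2*k**3 + 15*k**2 + 23*k + 14). ✓
s_(n+1) = 3**(n + 1)*(n**3 + 6*n**2 + 7*n + 6) and s_(0) = 4, so S(n) = 3*3**n*n**3 + 18*3**n*n**2 + 21*3**n*n + 18*3**n - 4.

S(n) = 3*3**n*n**3 + 18*3**n*n**2 + 21*3**n*n + 18*3**n - 4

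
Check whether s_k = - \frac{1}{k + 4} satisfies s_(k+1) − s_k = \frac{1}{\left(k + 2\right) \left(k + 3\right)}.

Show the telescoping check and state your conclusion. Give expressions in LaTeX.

Invalid: residual \frac{2 \left(- 2 k - 7\right)}{k^{4} + 14 k^{3} + 71 k^{2} + 154 k + 120} ≠ 0.

s_(k+1) = -1/(k + 5)
s_(k+1) − s_k = 1/((k + 4)*(k + 5))
(s_(k+1) − s_k) − t_k = 2*(-2*k - 7)/(k**4 + 14*k**3 + 71*k**2 + 154*k + 120)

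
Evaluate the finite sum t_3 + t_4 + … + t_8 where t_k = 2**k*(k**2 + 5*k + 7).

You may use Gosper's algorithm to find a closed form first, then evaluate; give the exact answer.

Σ = 47496

r(k) = 2*(k**2 + 7*k + 13)/(k**2 + 5*k + 7) after simplifying.
Normal form (A,B,C) = (2, 1, k**2 + 5*k + 7).
Solve (2)·f(k+1) − (1)·f(k) = k**2 + 5*k + 7.
From deg A=0, deg B=0, deg C=2: d=2.
A polynomial solution: f(k) = k**2 + k + 3.
Then R = B(k−1)f/C = (k**2 + k + 3)/(k**2 + 5*k + 7), so s_k = R(k)·t_k = 2**k*(k**2 + k + 3).
s_(k+1) − s_k = 2**k*(k**2 + 5*k + 7) = t_k.
Sum = s_(9) − s_(3); s_(9) = 47616, s_(3) = 120 ⇒ 47496.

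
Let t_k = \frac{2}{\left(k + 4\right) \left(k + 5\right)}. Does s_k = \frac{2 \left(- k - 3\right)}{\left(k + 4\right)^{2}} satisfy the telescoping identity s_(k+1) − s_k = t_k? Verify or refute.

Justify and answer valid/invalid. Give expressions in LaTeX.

s_(k+1) = 2*(-k - 4)/(k + 5)**2
s_(k+1) − s_k = 2*(k**2 + 7*k + 11)/(k**4 + 18*k**3 + 121*k**2 + 360*k + 400)
(s_(k+1) − s_k) − t_k = 2*(-2*k - 9)/(k**4 + 18*k**3 + 121*k**2 + 360*k + 400)

Invalid: residual \frac{2 \left(- 2 k - 9\right)}{k^{4} + 18 k^{3} + 121 k^{2} + 360 k + 400} ≠ 0.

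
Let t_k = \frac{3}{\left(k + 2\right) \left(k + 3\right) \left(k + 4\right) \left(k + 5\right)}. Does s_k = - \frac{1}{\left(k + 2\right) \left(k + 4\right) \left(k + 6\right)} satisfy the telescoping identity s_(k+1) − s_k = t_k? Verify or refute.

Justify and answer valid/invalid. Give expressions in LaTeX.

Invalid: residual \frac{3 \left(- 4 k - 23\right)}{k^{6} + 27 k^{5} + 295 k^{4} + 1665 k^{3} + 5104 k^{2} + 8028 k + 5040} ≠ 0.

s_(k+1) = -1/((k + 3)*(k + 5)*(k + 7))
s_(k+1) − s_k = 3*(k**2 + 9*k + 19)/(k**6 + 27*k**5 + 295*k**4 + 1665*k**3 + 5104*k**2 + 8028*k + 5040)
(s_(k+1) − s_k) − t_k = 3*(-4*k - 23)/(k**6 + 27*k**5 + 295*k**4 + 1665*k**3 + 5104*k**2 + 8028*k + 5040)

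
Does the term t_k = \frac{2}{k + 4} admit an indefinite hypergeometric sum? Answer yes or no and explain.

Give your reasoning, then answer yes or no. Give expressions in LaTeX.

r(k) = (k + 4)/(k + 5) after simplifying.
Gosper form: A/B · C(k+1)/C(k) with A=k + 4, B=k + 5, C=1.
Set up (k + 4)·f(k+1) − (k + 4)·f(k) − (1) = 0.
Degrees (1,1,0) ⇒ d ≤ 0.
Write f(k) = c0. Then LHS − RHS = -1, requiring -1 = 0: contradictory. No certificate.

No — t_k has no hypergeometric antidifference.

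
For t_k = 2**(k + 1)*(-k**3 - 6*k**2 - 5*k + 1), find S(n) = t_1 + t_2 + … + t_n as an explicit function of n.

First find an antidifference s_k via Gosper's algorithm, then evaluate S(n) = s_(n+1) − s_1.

Ratio r(k) = 2*(k**3 + 9*k**2 + 20*k + 11)/(k**3 + 6*k**2 + 5*k - 1).
A = 2, B = 1, C = k**3 + 6*k**2 + 5*k - 1.
Set up (2)·f(k+1) − (1)·f(k) − (k**3 + 6*k**2 + 5*k - 1) = 0.
d = 3 from the (0,0,3) case.
Solve for f: f(k) = k**3 - k - 1 (degree 3 ≤ 3).
R(k) = B(k−1)·f(k)/C(k) = (k**3 - k - 1)/(k**3 + 6*k**2 + 5*k - 1); s_k = R·t_k = 2**(k + 1)*(-k**3 + k + 1).
Verify: 2**(k + 1)*(k**3 + k - 2*(k + 1)**3 + 3) matches t_k.
Evaluate: s_(n+1) = 2**(n + 2)*(-n**3 - 3*n**2 - 2*n + 1); subtract s_(1) = 4 ⇒ S(n) = -4*2**n*n**3 - 12*2**n*n**2 - 8*2**n*n + 4*2**n - 4.

S(n) = -4*2**n*n**3 - 12*2**n*n**2 - 8*2**n*n + 4*2**n - 4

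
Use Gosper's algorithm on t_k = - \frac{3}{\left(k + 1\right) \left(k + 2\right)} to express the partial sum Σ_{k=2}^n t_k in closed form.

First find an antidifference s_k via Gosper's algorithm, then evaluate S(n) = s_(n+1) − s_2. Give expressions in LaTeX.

r(k) = (k + 1)/(k + 3) after simplifying.
So A=k + 1 and B=k + 3, with C=1.
Key eq: (k + 1)·f(k+1) = (k + 2)·f(k) + (1).
From deg A=1, deg B=1, deg C=0: d=1.
A polynomial solution: f(k) = k.
R(k) = B(k−1)·f(k)/C(k) = k*(k + 2); s_k = R·t_k = -3*k/(k + 1).
Δs = -3/(k**2 + 3*k + 2), as required.
Telescope: S(n) = s_(n+1) − s_(2) = 3*(-n - 1)/(n + 2) − (-2) = (1 - n)/(n + 2).

S(n) = \frac{1 - n}{n + 2}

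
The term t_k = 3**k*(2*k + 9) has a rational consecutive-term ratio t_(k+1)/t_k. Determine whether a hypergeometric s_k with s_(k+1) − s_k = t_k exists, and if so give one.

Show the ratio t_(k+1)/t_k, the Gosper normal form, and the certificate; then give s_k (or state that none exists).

s_k = 3**k*(k + 3)

Compute t_(k+1)/t_k: get 3*(2*k + 11)/(2*k + 9).
Normal form (A,B,C) = (3, 1, k + 9/2).
Need (3)·f(k+1) − (1)·f(k) = k + 9/2.
deg f ≤ 1 (via 0,0,1).
Match coefficients ⇒ f(k) = (k + 3)/2.
Certificate R = B(k−1)f/C = (k + 3)/(2*k + 9) gives s_k = 3**k*(k + 3).
Check: Δs_k = 3**k*(2*k + 9). ✓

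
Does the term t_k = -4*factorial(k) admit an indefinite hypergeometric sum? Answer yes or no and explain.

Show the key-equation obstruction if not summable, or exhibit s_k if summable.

No — t_k has no hypergeometric antidifference.

The ratio is k + 1.
Take A(k)=k + 1, B(k)=1, C(k)=1.
Set up (k + 1)·f(k+1) − (1)·f(k) − (1) = 0.
d = -1 from the (1,0,0) case.
Bound -1 < 0, so the key equation has no polynomial solution.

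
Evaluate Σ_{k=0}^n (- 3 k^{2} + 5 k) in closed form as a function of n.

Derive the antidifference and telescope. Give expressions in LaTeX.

S(n) = n \left(- n^{2} + n + 2\right)

r(k) = (3*k**2 + k - 2)/(k*(3*k - 5)) after simplifying.
Take A(k)=1, B(k)=1, C(k)=k**2 - 5*k/3.
Need (1)·f(k+1) − (1)·f(k) = k**2 - 5*k/3.
deg f ≤ 3 (via 0,0,2).
Solving with deg f ≤ 3: f(k) = k*(k - 3)*(k - 1)/3.
R(k) = B(k−1)·f(k)/C(k) = (k - 3)*(k - 1)/(3*k - 5); s_k = R·t_k = k*(-k**2 + 4*k - 3).
Check: Δs_k = k*(5 - 3*k). ✓
Telescope: S(n) = s_(n+1) − s_(0) = n*(-n**2 + n + 2) − (0) = n*(-n**2 + n + 2).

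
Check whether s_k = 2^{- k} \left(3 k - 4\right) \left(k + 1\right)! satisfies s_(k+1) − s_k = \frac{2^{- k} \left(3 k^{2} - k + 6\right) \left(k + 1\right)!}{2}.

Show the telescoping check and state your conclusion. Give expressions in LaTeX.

s_(k+1) = (3*k - 1)*factorial(k + 2)/(2*2**k)
s_(k+1) − s_k = (3*k**2 - k + 6)*factorial(k + 1)/(2*2**k)
(s_(k+1) − s_k) − t_k = 0

valid (s_(k+1) − s_k reduces to t_k)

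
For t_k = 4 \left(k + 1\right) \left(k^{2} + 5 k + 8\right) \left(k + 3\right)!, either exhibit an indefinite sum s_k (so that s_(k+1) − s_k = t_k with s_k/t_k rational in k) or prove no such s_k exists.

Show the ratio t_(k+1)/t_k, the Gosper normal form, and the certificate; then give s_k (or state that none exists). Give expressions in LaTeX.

r(k) = (k + 2)*(k + 4)*(5*k + (k + 1)**2 + 13)/((k + 1)*(k**2 + 5*k + 8)) after simplifying.
Gosper form: A/B · C(k+1)/C(k) with A=k + 4, B=1, C=k**3 + 6*k**2 + 13*k + 8.
Key eq: (k + 4)·f(k+1) = (1)·f(k) + (k**3 + 6*k**2 + 13*k + 8).
From deg A=1, deg B=0, deg C=3: d=2.
Solving with deg f ≤ 2: f(k) = k*(k + 1).
Get s_k = R·t_k = 4*k*(k + 1)*factorial(k + 3) with R(k) = B(k−1)f(k)/C(k) = k/(k**2 + 5*k + 8).
s_(k+1) − s_k = 4*(k + 1)*(k**2 + 5*k + 8)*factorial(k + 3) = t_k.

s_k = 4 k \left(k + 1\right) \left(k + 3\right)!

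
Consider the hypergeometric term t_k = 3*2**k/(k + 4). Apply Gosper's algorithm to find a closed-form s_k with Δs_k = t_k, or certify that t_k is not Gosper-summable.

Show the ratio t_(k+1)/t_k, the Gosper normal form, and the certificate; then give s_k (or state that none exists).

none (Gosper's algorithm certifies no s_k)

r(k) = 2*(k + 4)/(k + 5) after simplifying.
A = 2*k + 8, B = k + 5, C = 1.
f must satisfy (2*k + 8)·f(k+1) − (k + 4)·f(k) = 1.
Bound: deg f ≤ -1.
deg f ≤ -1 is impossible — no certificate.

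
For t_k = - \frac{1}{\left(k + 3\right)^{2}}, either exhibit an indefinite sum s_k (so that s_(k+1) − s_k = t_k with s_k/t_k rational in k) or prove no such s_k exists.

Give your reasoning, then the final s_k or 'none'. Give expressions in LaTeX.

t_(k+1)/t_k = (k + 3)**2/(k + 4)**2.
Factor: A=k**2 + 6*k + 9; B=k**2 + 8*k + 16; C=1.
Solve (k**2 + 6*k + 9)·f(k+1) − (k**2 + 6*k + 9)·f(k) = 1.
Bound: deg f ≤ 0.
Put f(k) = c0: A·f(k+1) − B(k−1)·f(k) − C = -1; need -1 = 0 — inconsistent ⇒ no f, not summable.

none (Gosper's algorithm certifies no s_k)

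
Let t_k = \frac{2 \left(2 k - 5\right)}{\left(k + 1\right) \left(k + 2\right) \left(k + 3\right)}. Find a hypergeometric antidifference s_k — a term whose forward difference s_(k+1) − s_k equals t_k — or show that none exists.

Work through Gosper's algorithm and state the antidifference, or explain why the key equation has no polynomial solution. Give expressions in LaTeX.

s_k = \frac{k \left(- 3 k - 17\right)}{2 \left(k + 1\right) \left(k + 2\right)}

Step 1: r(k) = (k + 1)*(2*k - 3)/((k + 4)*(2*k - 5)).
So A=k + 1 and B=k + 4, with C=k - 5/2.
Need (k + 1)·f(k+1) − (k + 3)·f(k) = k - 5/2.
From deg A=1, deg B=1, deg C=1: d=2.
Solve for f: f(k) = -k*(3*k + 17)/8 (degree 2 ≤ 2).
Get s_k = R·t_k = k*(-3*k - 17)/(2*(k + 1)*(k + 2)) with R(k) = B(k−1)f(k)/C(k) = -k*(k + 3)*(3*k + 17)/(4*(2*k - 5)).
Check: Δs_k = 2*(2*k - 5)/(k**3 + 6*k**2 + 11*k + 6). ✓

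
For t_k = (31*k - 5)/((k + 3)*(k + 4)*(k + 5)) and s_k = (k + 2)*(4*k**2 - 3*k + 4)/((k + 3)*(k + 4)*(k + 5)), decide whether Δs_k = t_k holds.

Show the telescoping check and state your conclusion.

Invalid: residual 3*(4*k**2 - 34*k + 9)/(k**4 + 18*k**3 + 119*k**2 + 342*k + 360) ≠ 0.

s_(k+1) = (k + 3)*(-3*k + 4*(k + 1)**2 + 1)/((k + 4)*(k + 5)*(k + 6))
s_(k+1) − s_k = (43*k**2 + 79*k - 3)/(k**4 + 18*k**3 + 119*k**2 + 342*k + 360)
(s_(k+1) − s_k) − t_k = 3*(4*k**2 - 34*k + 9)/(k**4 + 18*k**3 + 119*k**2 + 342*k + 360)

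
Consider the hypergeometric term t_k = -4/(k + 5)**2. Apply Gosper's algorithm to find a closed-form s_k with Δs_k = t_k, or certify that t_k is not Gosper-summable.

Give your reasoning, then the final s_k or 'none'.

r(k) = (k + 5)**2/(k + 6)**2 after simplifying.
Gosper form: A/B · C(k+1)/C(k) with A=k**2 + 10*k + 25, B=k**2 + 12*k + 36, C=1.
Solve (k**2 + 10*k + 25)·f(k+1) − (k**2 + 10*k + 25)·f(k) = 1.
Degrees (2,2,0) ⇒ d ≤ 0.
Generic f = c0 gives residual -1; -1 = 0 cannot hold, so t_k is not Gosper-summable.

none — t_k is not Gosper-summable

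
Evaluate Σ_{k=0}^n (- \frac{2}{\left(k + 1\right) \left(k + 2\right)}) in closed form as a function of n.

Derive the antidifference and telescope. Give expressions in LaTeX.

S(n) = \frac{2 \left(- n - 1\right)}{n + 2}

Ratio r(k) = (k + 1)/(k + 3).
So A=k + 1 and B=k + 3, with C=1.
Need (k + 1)·f(k+1) − (k + 2)·f(k) = 1.
d = 1 from the (1,1,0) case.
Solve for f: f(k) = k (degree 1 ≤ 1).
R(k) = B(k−1)·f(k)/C(k) = k*(k + 2); s_k = R·t_k = -2*k/(k + 1).
Check: Δs_k = -2/(k**2 + 3*k + 2). ✓
Evaluate: s_(n+1) = 2*(-n - 1)/(n + 2); subtract s_(0) = 0 ⇒ S(n) = 2*(-n - 1)/(n + 2).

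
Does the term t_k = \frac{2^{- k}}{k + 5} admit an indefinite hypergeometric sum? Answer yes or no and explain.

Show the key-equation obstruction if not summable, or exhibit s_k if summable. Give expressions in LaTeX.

Step 1: r(k) = (k + 5)/(2*(k + 6)).
Normal form (A,B,C) = (k/2 + 5/2, k + 6, 1).
Key eq: (k/2 + 5/2)·f(k+1) = (k + 5)·f(k) + (1).
deg f ≤ -1 (via 1,1,0).
deg f ≤ -1 is impossible — no certificate.

No. Not Gosper-summable.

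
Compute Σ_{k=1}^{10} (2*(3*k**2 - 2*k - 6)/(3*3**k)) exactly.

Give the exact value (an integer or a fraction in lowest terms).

The ratio is (3*k**2 + 4*k - 5)/(3*(3*k**2 - 2*k - 6)).
Take A(k)=1/3, B(k)=1, C(k)=k**2 - 2*k/3 - 2.
Set up (1/3)·f(k+1) − (1)·f(k) − (k**2 - 2*k/3 - 2) = 0.
Degrees (0,0,2) ⇒ d ≤ 2.
Coefficient equations give f(k) = -(k - 1)*(3*k + 4)/2.
So s_k = (B(k−1)f/C)·t_k = (-3*(k - 1)*(3*k + 4)/(2*(3*k**2 - 2*k - 6)))·t_k = (-3*k**2 - k + 4)/3**k.
s_(k+1) − s_k = 2*(3*k**2 - 2*k - 6)/(3*3**k) = t_k.
Evaluate s at k=11 and k=1: -370/177147 and 0; difference -370/177147.

Σ = -370/177147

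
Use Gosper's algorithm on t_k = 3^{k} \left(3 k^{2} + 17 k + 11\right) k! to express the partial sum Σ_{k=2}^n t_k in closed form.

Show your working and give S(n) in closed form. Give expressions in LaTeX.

S(n) = 3 \cdot 3^{n} n^{2} n! + 18 \cdot 3^{n} n n! + 15 \cdot 3^{n} n! - 108

Ratio r(k) = 3*(3*k**3 + 26*k**2 + 54*k + 31)/(3*k**2 + 17*k + 11).
So A=3*k + 3 and B=1, with C=k**2 + 17*k/3 + 11/3.
f must satisfy (3*k + 3)·f(k+1) − (1)·f(k) = k**2 + 17*k/3 + 11/3.
d = 1 from the (1,0,2) case.
Solve for f: f(k) = (k + 4)/3 (degree 1 ≤ 1).
Then R = B(k−1)f/C = (k + 4)/(3*k**2 + 17*k + 11), so s_k = R(k)·t_k = 3**k*(k + 4)*factorial(k).
Verify: 3**k*(3*k**2 + 17*k + 11)*factorial(k) matches t_k.
Evaluate: s_(n+1) = 3**(n + 1)*(n + 5)*factorial(n + 1); subtract s_(2) = 108 ⇒ S(n) = 3*3**n*n**2*factorial(n) + 18*3**n*n*factorial(n) + 15*3**n*factorial(n) - 108.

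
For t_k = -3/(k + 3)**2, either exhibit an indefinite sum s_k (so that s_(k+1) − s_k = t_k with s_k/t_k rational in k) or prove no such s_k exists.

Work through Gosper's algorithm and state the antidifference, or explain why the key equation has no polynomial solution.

Ratio r(k) = (k + 3)**2/(k + 4)**2.
Factor: A=k**2 + 6*k + 9; B=k**2 + 8*k + 16; C=1.
f must satisfy (k**2 + 6*k + 9)·f(k+1) − (k**2 + 6*k + 9)·f(k) = 1.
Bound: deg f ≤ 0.
Put f(k) = c0: A·f(k+1) − B(k−1)·f(k) − C = -1; need -1 = 0 — inconsistent ⇒ no f, not summable.

none (Gosper's algorithm certifies no s_k)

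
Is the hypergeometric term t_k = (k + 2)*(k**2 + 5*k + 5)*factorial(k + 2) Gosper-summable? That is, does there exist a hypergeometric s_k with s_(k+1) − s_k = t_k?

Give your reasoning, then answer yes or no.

The ratio is (k + 3)**2*(5*k + (k + 1)**2 + 10)/((k + 2)*(k**2 + 5*k + 5)).
Factor: A=k + 3; B=1; C=k**3 + 7*k**2 + 15*k + 10.
Set up (k + 3)·f(k+1) − (1)·f(k) − (k**3 + 7*k**2 + 15*k + 10) = 0.
From deg A=1, deg B=0, deg C=3: d=2.
Solving with deg f ≤ 2: f(k) = k**2 + 3*k - 1.
Then R = B(k−1)f/C = (k**2 + 3*k - 1)/((k + 2)*(k**2 + 5*k + 5)), so s_k = R(k)·t_k = (k**2 + 3*k - 1)*factorial(k + 2).
Δs = (k + 2)*(k**2 + 5*k + 5)*factorial(k + 2), as required.

Yes. s_k = (k**2 + 3*k - 1)*factorial(k + 2).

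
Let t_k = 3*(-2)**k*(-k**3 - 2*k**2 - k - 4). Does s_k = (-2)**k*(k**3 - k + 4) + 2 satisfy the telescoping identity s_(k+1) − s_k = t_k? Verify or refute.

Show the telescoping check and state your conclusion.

Valid — Δs_k = t_k.

s_(k+1) = -2*(-2)**k*(-k + (k + 1)**3 + 3) + 2
s_(k+1) − s_k = (-2)**k*(-k**3 + 3*k - 2*(k + 1)**3 - 10)
(s_(k+1) − s_k) − t_k = 0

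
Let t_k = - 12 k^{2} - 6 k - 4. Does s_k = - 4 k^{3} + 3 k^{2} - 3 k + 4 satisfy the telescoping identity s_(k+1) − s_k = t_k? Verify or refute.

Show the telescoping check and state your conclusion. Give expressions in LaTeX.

Valid: the claim telescopes to t_k.

s_(k+1) = k*(-4*k**2 - 9*k - 9)
s_(k+1) − s_k = -12*k**2 - 6*k - 4
(s_(k+1) − s_k) − t_k = 0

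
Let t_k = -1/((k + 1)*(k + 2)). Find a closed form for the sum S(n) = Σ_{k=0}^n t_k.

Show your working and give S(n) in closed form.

Compute t_(k+1)/t_k: get (k + 1)/(k + 3).
A = k + 1, B = k + 3, C = 1.
Key eq: (k + 1)·f(k+1) = (k + 2)·f(k) + (1).
d = 1 from the (1,1,0) case.
Match coefficients ⇒ f(k) = k.
Then R = B(k−1)f/C = k*(k + 2), so s_k = R(k)·t_k = -k/(k + 1).
Verify: -1/(k**2 + 3*k + 2) matches t_k.
s_(n+1) = (-n - 1)/(n + 2) and s_(0) = 0, so S(n) = (-n - 1)/(n + 2).

S(n) = (-n - 1)/(n + 2)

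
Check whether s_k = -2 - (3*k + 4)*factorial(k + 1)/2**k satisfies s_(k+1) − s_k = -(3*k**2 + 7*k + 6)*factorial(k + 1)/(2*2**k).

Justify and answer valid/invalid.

s_(k+1) = -2**(-k - 1)*(3*k + 7)*factorial(k + 2) - 2
s_(k+1) − s_k = -(3*k**2 + 7*k + 6)*factorial(k + 1)/(2*2**k)
(s_(k+1) − s_k) − t_k = 0

valid; difference matches t_k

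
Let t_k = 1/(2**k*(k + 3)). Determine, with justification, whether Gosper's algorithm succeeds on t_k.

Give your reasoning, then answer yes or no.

No; the degree bound rules out any f.

r(k) = (k + 3)/(2*(k + 4)) after simplifying.
Take A(k)=k/2 + 3/2, B(k)=k + 4, C(k)=1.
Need (k/2 + 3/2)·f(k+1) − (k + 3)·f(k) = 1.
d = -1 from the (1,1,0) case.
deg f ≤ -1 is impossible — no certificate.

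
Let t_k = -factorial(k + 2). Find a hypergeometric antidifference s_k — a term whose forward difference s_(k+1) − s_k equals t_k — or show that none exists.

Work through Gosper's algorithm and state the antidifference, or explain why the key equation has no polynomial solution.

none (Gosper's algorithm certifies no s_k)

Compute t_(k+1)/t_k: get k + 3.
A = k + 3, B = 1, C = 1.
f must satisfy (k + 3)·f(k+1) − (1)·f(k) = 1.
deg f ≤ -1 (via 1,0,0).
d = -1 < 0 ⇒ no nonzero polynomial f; not summable.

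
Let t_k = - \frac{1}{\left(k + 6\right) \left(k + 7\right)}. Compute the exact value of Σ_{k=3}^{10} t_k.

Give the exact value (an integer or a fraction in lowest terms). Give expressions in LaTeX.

Σ = -8/153

r(k) = (k + 6)/(k + 8) after simplifying.
Factor: A=k + 6; B=k + 8; C=1.
Set up (k + 6)·f(k+1) − (k + 7)·f(k) − (1) = 0.
Bound: deg f ≤ 1.
Solving with deg f ≤ 1: f(k) = k/6.
Get s_k = R·t_k = -k/(6*k + 36) with R(k) = B(k−1)f(k)/C(k) = k*(k + 7)/6.
Δs = -1/(k**2 + 13*k + 42), as required.
Telescoping: Σ = s_(11) − s_(3) = -11/102 − (-1/18) = -8/153.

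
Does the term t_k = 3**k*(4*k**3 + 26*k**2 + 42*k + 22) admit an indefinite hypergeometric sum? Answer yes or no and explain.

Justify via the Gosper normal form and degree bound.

Yes. s_k = 2*3**k*(k**3 + 2*k**2 + 1).

Ratio r(k) = 3*(2*k**3 + 19*k**2 + 53*k + 47)/(2*k**3 + 13*k**2 + 21*k + 11).
Gosper form: A/B · C(k+1)/C(k) with A=3, B=1, C=k**3 + 13*k**2/2 + 21*k/2 + 11/2.
Solve (3)·f(k+1) − (1)·f(k) = k**3 + 13*k**2/2 + 21*k/2 + 11/2.
From deg A=0, deg B=0, deg C=3: d=3.
Coefficient equations give f(k) = (k**3 + 2*k**2 + 1)/2.
R(k) = B(k−1)·f(k)/C(k) = (k**3 + 2*k**2 + 1)/(2*k**3 + 13*k**2 + 21*k + 11); s_k = R·t_k = 2*3**k*(k**3 + 2*k**2 + 1).
Check: Δs_k = 3**k*(4*k**3 + 26*k**2 + 42*k + 22). ✓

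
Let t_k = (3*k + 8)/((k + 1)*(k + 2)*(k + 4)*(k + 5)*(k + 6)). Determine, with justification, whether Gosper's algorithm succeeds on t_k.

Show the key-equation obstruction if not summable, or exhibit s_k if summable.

Yes. s_k = k*(k**2 + 10*k + 29)/(20*(k**3 + 10*k**2 + 29*k + 20)).

The ratio is (k + 1)*(k + 4)*(3*k + 11)/((k + 3)*(k + 7)*(3*k + 8)).
Take A(k)=k + 1, B(k)=k + 7, C(k)=k**2 + 17*k/3 + 8.
Key eq: (k + 1)·f(k+1) = (k + 6)·f(k) + (k**2 + 17*k/3 + 8).
deg f ≤ 5 (via 1,1,2).
Match coefficients ⇒ f(k) = k*(k + 2)*(k + 3)*(k**2 + 10*k + 29)/60.
R(k) = B(k−1)·f(k)/C(k) = k*(k + 2)*(k + 6)*(k**2 + 10*k + 29)/(20*(3*k + 8)); s_k = R·t_k = k*(k**2 + 10*k + 29)/(20*(k**3 + 10*k**2 + 29*k + 20)).
Verify: (3*k + 8)/(k**5 + 18*k**4 + 121*k**3 + 372*k**2 + 508*k + 240) matches t_k.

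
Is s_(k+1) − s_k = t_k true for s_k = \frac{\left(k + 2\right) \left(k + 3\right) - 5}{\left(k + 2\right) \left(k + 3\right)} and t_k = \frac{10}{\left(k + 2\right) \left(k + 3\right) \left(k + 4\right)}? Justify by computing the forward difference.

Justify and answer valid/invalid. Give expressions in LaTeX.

s_(k+1) = ((k + 3)*(k + 4) - 5)/((k + 3)*(k + 4))
s_(k+1) − s_k = 10/(k**3 + 9*k**2 + 26*k + 24)
(s_(k+1) − s_k) − t_k = 0

Valid — Δs_k = t_k.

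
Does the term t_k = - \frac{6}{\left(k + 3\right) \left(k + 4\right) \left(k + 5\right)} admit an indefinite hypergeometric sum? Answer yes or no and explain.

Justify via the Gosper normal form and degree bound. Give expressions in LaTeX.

Yes. s_k = \frac{k \left(- k - 7\right)}{4 \left(k + 3\right) \left(k + 4\right)}.

r(k) = (k + 3)/(k + 6) after simplifying.
Gosper form: A/B · C(k+1)/C(k) with A=k + 3, B=k + 6, C=1.
Need (k + 3)·f(k+1) − (k + 5)·f(k) = 1.
Degrees (1,1,0) ⇒ d ≤ 2.
Solving with deg f ≤ 2: f(k) = k*(k + 7)/24.
R(k) = B(k−1)·f(k)/C(k) = k*(k + 5)*(k + 7)/24; s_k = R·t_k = k*(-k - 7)/(4*(k + 3)*(k + 4)).
Check: Δs_k = -6/(k**3 + 12*k**2 + 47*k + 60). ✓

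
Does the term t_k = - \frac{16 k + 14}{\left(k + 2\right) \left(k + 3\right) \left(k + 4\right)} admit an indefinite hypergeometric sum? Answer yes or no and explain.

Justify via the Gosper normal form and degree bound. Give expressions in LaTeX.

The ratio is (k + 2)*(8*k + 15)/((k + 5)*(8*k + 7)).
Normal form (A,B,C) = (k + 2, k + 5, k + 7/8).
f must satisfy (k + 2)·f(k+1) − (k + 4)·f(k) = k + 7/8.
Bound: deg f ≤ 2.
A polynomial solution: f(k) = k*(23*k + 19)/96.
Certificate R = B(k−1)f/C = k*(k + 4)*(23*k + 19)/(12*(8*k + 7)) gives s_k = -k*(23*k + 19)/(6*(k + 2)*(k + 3)).
Δs = 2*(-8*k - 7)/(k**3 + 9*k**2 + 26*k + 24), as required.

Yes. s_k = - \frac{k \left(23 k + 19\right)}{6 \left(k + 2\right) \left(k + 3\right)}.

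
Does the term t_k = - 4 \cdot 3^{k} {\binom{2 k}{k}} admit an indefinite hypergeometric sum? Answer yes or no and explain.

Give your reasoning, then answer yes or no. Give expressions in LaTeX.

r(k) = 6*(2*k + 1)/(k + 1) after simplifying.
Normal form (A,B,C) = (12*k + 6, k + 1, 1).
f must satisfy (12*k + 6)·f(k+1) − (k)·f(k) = 1.
Degrees (1,1,0) ⇒ d ≤ -1.
Bound -1 < 0, so the key equation has no polynomial solution.

No; the degree bound rules out any f.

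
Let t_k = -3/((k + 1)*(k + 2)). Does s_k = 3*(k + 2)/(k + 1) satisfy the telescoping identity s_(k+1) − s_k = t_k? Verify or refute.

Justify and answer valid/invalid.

Valid: the claim telescopes to t_k.

s_(k+1) = 3*(k + 3)/(k + 2)
s_(k+1) − s_k = -3/(k**2 + 3*k + 2)
(s_(k+1) − s_k) − t_k = 0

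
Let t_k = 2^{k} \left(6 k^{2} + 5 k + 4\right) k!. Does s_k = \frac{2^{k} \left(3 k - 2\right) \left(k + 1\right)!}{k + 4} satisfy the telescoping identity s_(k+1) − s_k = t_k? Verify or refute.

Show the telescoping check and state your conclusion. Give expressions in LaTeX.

s_(k+1) = 2**(k + 1)*(3*k + 1)*factorial(k + 2)/(k + 5)
s_(k+1) − s_k = 2**k*(6*k**3 + 35*k**2 + 47*k + 26)*factorial(k + 1)/((k + 4)*(k + 5))
(s_(k+1) − s_k) − t_k = -3*2**k*(6*k**3 + 29*k**2 + 21*k + 18)*factorial(k)/((k + 4)*(k + 5))

Invalid: residual - \frac{3 \cdot 2^{k} \left(6 k^{3} + 29 k^{2} + 21 k + 18\right) k!}{\left(k + 4\right) \left(k + 5\right)} ≠ 0.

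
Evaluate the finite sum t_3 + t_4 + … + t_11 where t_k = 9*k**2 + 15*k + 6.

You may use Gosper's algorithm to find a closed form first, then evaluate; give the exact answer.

Σ = 5508

r(k) = (3*k**2 + 11*k + 10)/(3*k**2 + 5*k + 2) after simplifying.
Take A(k)=1, B(k)=1, C(k)=k**2 + 5*k/3 + 2/3.
f must satisfy (1)·f(k+1) − (1)·f(k) = k**2 + 5*k/3 + 2/3.
deg f ≤ 3 (via 0,0,2).
Coefficient equations give f(k) = k**2*(k + 1)/3.
Certificate R = B(k−1)f/C = k**2/(3*k + 2) gives s_k = 3*k**2*(k + 1).
Check: Δs_k = 9*k**2 + 15*k + 6. ✓
Sum = s_(12) − s_(3); s_(12) = 5616, s_(3) = 108 ⇒ 5508.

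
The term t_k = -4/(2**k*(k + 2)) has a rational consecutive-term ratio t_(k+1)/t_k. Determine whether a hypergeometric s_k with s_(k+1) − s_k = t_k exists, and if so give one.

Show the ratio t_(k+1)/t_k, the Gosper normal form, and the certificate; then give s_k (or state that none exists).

none — t_k is not Gosper-summable

Compute t_(k+1)/t_k: get (k + 2)/(2*(k + 3)).
Factor: A=k/2 + 1; B=k + 3; C=1.
Need (k/2 + 1)·f(k+1) − (k + 2)·f(k) = 1.
Degrees (1,1,0) ⇒ d ≤ -1.
Negative degree bound (-1): no f exists, t_k not Gosper-summable.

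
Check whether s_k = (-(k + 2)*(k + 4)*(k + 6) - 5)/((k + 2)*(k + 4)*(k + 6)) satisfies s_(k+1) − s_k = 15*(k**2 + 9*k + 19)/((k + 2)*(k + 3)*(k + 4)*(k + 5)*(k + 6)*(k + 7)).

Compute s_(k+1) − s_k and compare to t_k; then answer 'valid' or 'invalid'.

valid (s_(k+1) − s_k reduces to t_k)

s_(k+1) = (-(k + 3)*(k + 5)*(k + 7) - 5)/((k + 3)*(k + 5)*(k + 7))
s_(k+1) − s_k = 15*(k**2 + 9*k + 19)/(k**6 + 27*k**5 + 295*k**4 + 1665*k**3 + 5104*k**2 + 8028*k + 5040)
(s_(k+1) − s_k) − t_k = 0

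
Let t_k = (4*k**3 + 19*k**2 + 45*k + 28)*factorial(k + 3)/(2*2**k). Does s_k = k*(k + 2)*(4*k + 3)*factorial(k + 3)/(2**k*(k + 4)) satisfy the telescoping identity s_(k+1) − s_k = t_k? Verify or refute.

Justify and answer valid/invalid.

s_(k+1) = (k + 1)*(k + 3)*(4*k + 7)*factorial(k + 4)/(2*2**k*(k + 5))
s_(k+1) − s_k = (4*k**5 + 47*k**4 + 226*k**3 + 587*k**2 + 748*k + 336)*factorial(k + 3)/(2*2**k*(k + 4)*(k + 5))
(s_(k+1) − s_k) − t_k = -(4*k**4 + 35*k**3 + 113*k**2 + 202*k + 112)*factorial(k + 3)/(2**k*(k + 4)*(k + 5))

Invalid: residual -(4*k**4 + 35*k**3 + 113*k**2 + 202*k + 112)*factorial(k + 3)/(2**k*(k + 4)*(k + 5)) ≠ 0.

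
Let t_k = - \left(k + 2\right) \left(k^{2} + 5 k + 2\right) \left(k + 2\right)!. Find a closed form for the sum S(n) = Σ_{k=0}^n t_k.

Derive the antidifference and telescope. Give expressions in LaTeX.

S(n) = - n^{2} \left(n + 3\right)! - 5 n \left(n + 3\right)! - 8

t_(k+1)/t_k = (k + 3)**2*(5*k + (k + 1)**2 + 7)/((k + 2)*(k**2 + 5*k + 2)).
Take A(k)=k + 3, B(k)=1, C(k)=k**3 + 7*k**2 + 12*k + 4.
f must satisfy (k + 3)·f(k+1) − (1)·f(k) = k**3 + 7*k**2 + 12*k + 4.
Degrees (1,0,3) ⇒ d ≤ 2.
Solving with deg f ≤ 2: f(k) = (k - 1)*(k + 4).
Certificate R = B(k−1)f/C = (k - 1)*(k + 4)/((k + 2)*(k**2 + 5*k + 2)) gives s_k = -(k - 1)*(k + 4)*factorial(k + 2).
s_(k+1) − s_k = -(k + 2)*(k**2 + 5*k + 2)*factorial(k + 2) = t_k.
Telescope: S(n) = s_(n+1) − s_(0) = -n*(n + 5)*factorial(n + 3) − (8) = -n**2*factorial(n + 3) - 5*n*factorial(n + 3) - 8.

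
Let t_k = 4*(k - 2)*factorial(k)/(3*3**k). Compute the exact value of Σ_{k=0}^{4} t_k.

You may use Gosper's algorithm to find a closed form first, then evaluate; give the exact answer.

Σ = -164/81

The ratio is (k**2 - 1)/(3*(k - 2)).
Take A(k)=k/3 + 1/3, B(k)=1, C(k)=k - 2.
Solve (k/3 + 1/3)·f(k+1) − (1)·f(k) = k - 2.
Degrees (1,0,1) ⇒ d ≤ 0.
Coefficient equations give f(k) = 3.
Then R = B(k−1)f/C = 3/(k - 2), so s_k = R(k)·t_k = 4*factorial(k)/3**k.
Δs = 4*(k - 2)*factorial(k)/(3*3**k), as required.
Σ_(k=0)^(4) t_k = s_(5) − s_(0) = 160/81 − (4) = -164/81.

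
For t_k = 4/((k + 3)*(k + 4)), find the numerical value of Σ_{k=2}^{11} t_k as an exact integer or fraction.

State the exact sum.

Σ = 8/15

Ratio r(k) = (k + 3)/(k + 5).
Factor: A=k + 3; B=k + 5; C=1.
f must satisfy (k + 3)·f(k+1) − (k + 4)·f(k) = 1.
Bound: deg f ≤ 1.
Match coefficients ⇒ f(k) = k/3.
Certificate R = B(k−1)f/C = k*(k + 4)/3 gives s_k = 4*k/(3*(k + 3)).
Δs = 4/(k**2 + 7*k + 12), as required.
Sum = s_(12) − s_(2); s_(12) = 16/15, s_(2) = 8/15 ⇒ 8/15.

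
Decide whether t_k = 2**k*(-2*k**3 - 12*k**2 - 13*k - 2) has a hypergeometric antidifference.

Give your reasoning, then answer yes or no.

t_(k+1)/t_k = 2*(2*k**3 + 18*k**2 + 43*k + 29)/(2*k**3 + 12*k**2 + 13*k + 2).
So A=2 and B=1, with C=k**3 + 6*k**2 + 13*k/2 + 1.
f must satisfy (2)·f(k+1) − (1)·f(k) = k**3 + 6*k**2 + 13*k/2 + 1.
Degrees (0,0,3) ⇒ d ≤ 3.
Solve for f: f(k) = (2*k**3 + k - 4)/2 (degree 3 ≤ 3).
So s_k = (B(k−1)f/C)·t_k = ((2*k**3 + k - 4)/(2*k**3 + 12*k**2 + 13*k + 2))·t_k = 2**k*(-2*k**3 - k + 4).
Δs = 2**k*(2*k**3 - k - 4*(k + 1)**3 + 2), as required.

Yes. s_k = 2**k*(-2*k**3 - k + 4).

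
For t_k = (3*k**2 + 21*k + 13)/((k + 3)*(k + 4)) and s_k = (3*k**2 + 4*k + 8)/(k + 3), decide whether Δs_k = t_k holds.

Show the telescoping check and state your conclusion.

Valid — Δs_k = t_k.

s_(k+1) = (3*k**2 + 10*k + 15)/(k + 4)
s_(k+1) − s_k = (3*k**2 + 21*k + 13)/(k**2 + 7*k + 12)
(s_(k+1) − s_k) − t_k = 0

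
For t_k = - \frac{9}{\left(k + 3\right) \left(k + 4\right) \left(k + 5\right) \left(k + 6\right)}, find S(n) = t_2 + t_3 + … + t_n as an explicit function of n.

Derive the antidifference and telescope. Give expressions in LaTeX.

r(k) = (k + 3)/(k + 7) after simplifying.
Normal form (A,B,C) = (k + 3, k + 7, 1).
f must satisfy (k + 3)·f(k+1) − (k + 6)·f(k) = 1.
From deg A=1, deg B=1, deg C=0: d=3.
Match coefficients ⇒ f(k) = k*(k**2 + 12*k + 47)/180.
Then R = B(k−1)f/C = k*(k + 6)*(k**2 + 12*k + 47)/180, so s_k = R(k)·t_k = k*(-k**2 - 12*k - 47)/(20*(k + 3)*(k + 4)*(k + 5)).
Verify: -9/(k**4 + 18*k**3 + 119*k**2 + 342*k + 360) matches t_k.
Evaluate: s_(n+1) = (-n**3 - 15*n**2 - 74*n - 60)/(20*(n**3 + 15*n**2 + 74*n + 120)); subtract s_(2) = -1/28 ⇒ S(n) = (-n**3 - 15*n**2 - 74*n + 90)/(70*(n**3 + 15*n**2 + 74*n + 120)).

S(n) = \frac{- n^{3} - 15 n^{2} - 74 n + 90}{70 \left(n^{3} + 15 n^{2} + 74 n + 120\right)}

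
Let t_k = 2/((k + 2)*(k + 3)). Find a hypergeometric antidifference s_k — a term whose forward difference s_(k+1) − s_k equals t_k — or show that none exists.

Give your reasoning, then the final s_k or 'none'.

s_k = k/(k + 2)

Step 1: r(k) = (k + 2)/(k + 4).
Gosper form: A/B · C(k+1)/C(k) with A=k + 2, B=k + 4, C=1.
f must satisfy (k + 2)·f(k+1) − (k + 3)·f(k) = 1.
From deg A=1, deg B=1, deg C=0: d=1.
Coefficient equations give f(k) = k/2.
Then R = B(k−1)f/C = k*(k + 3)/2, so s_k = R(k)·t_k = k/(k + 2).
s_(k+1) − s_k = 2/(k**2 + 5*k + 6) = t_k.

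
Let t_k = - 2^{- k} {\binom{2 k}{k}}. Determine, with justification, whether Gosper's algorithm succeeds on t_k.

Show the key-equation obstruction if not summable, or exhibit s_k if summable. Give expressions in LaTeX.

The ratio is (2*k + 1)/(k + 1).
Factor: A=2*k + 1; B=k + 1; C=1.
Need (2*k + 1)·f(k+1) − (k)·f(k) = 1.
Degrees (1,1,0) ⇒ d ≤ -1.
Negative degree bound (-1): no f exists, t_k not Gosper-summable.

No — negative degree bound, so no certificate f.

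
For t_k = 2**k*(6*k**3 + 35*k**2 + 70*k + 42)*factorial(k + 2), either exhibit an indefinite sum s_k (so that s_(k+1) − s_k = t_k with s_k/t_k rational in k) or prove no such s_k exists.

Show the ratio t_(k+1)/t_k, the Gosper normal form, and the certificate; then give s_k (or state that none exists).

s_k = 2**k*k*(3*k + 4)*factorial(k + 2)

Ratio r(k) = 2*(6*k**4 + 71*k**3 + 317*k**2 + 627*k + 459)/(6*k**3 + 35*k**2 + 70*k + 42).
So A=2*k + 6 and B=1, with C=k**3 + 35*k**2/6 + 35*k/3 + 7.
f must satisfy (2*k + 6)·f(k+1) − (1)·f(k) = k**3 + 35*k**2/6 + 35*k/3 + 7.
From deg A=1, deg B=0, deg C=3: d=2.
Solve for f: f(k) = k*(3*k + 4)/6 (degree 2 ≤ 2).
So s_k = (B(k−1)f/C)·t_k = (k*(3*k + 4)/(6*k**3 + 35*k**2 + 70*k + 42))·t_k = 2**k*k*(3*k + 4)*factorial(k + 2).
Verify: 2**k*(6*k**3 + 35*k**2 + 70*k + 42)*factorial(k + 2) matches t_k.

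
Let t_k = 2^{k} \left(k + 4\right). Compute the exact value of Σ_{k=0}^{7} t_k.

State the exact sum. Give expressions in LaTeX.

r(k) = 2*(k + 5)/(k + 4) after simplifying.
Normal form (A,B,C) = (2, 1, k + 4).
Set up (2)·f(k+1) − (1)·f(k) − (k + 4) = 0.
d = 1 from the (0,0,1) case.
A polynomial solution: f(k) = k + 2.
R(k) = B(k−1)·f(k)/C(k) = (k + 2)/(k + 4); s_k = R·t_k = 2**k*(k + 2).
Δs = 2**k*(k + 4), as required.
Evaluate s at k=8 and k=0: 2560 and 2; difference 2558.

Σ = 2558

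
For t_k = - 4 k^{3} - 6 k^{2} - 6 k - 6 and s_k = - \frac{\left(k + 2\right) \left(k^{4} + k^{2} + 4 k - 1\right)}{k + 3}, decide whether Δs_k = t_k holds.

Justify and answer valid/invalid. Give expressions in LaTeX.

Invalid: residual \frac{3 k^{4} + 18 k^{3} + 23 k^{2} + 20 k + 19}{k^{2} + 7 k + 12} ≠ 0.

s_(k+1) = -(k + 3)*(4*k + (k + 1)**4 + (k + 1)**2 + 3)/(k + 4)
s_(k+1) − s_k = (-4*k**5 - 31*k**4 - 78*k**3 - 97*k**2 - 94*k - 53)/(k**2 + 7*k + 12)
(s_(k+1) − s_k) − t_k = (3*k**4 + 18*k**3 + 23*k**2 + 20*k + 19)/(k**2 + 7*k + 12)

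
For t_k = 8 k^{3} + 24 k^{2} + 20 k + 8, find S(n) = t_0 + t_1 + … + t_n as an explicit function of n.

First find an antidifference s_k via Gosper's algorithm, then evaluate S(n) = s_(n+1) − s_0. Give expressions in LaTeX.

Ratio r(k) = (2*k**3 + 12*k**2 + 23*k + 15)/(2*k**3 + 6*k**2 + 5*k + 2).
A = 1, B = 1, C = k**3 + 3*k**2 + 5*k/2 + 1.
Set up (1)·f(k+1) − (1)·f(k) − (k**3 + 3*k**2 + 5*k/2 + 1) = 0.
Degrees (0,0,3) ⇒ d ≤ 4.
Coefficient equations give f(k) = k*(k**3 + 2*k**2 + 1)/4.
Get s_k = R·t_k = 2*k*(k**3 + 2*k**2 + 1) with R(k) = B(k−1)f(k)/C(k) = k*(k**3 + 2*k**2 + 1)/(2*(k + 2)*(2*k**2 + 2*k + 1)).
s_(k+1) − s_k = 8*k**3 + 24*k**2 + 20*k + 8 = t_k.
Telescope: S(n) = s_(n+1) − s_(0) = 2*n**4 + 12*n**3 + 24*n**2 + 22*n + 8 − (0) = 2*n**4 + 12*n**3 + 24*n**2 + 22*n + 8.

S(n) = 2 n^{4} + 12 n^{3} + 24 n^{2} + 22 n + 8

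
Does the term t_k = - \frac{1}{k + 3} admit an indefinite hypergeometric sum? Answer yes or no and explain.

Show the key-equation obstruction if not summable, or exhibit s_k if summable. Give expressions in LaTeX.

Ratio r(k) = (k + 3)/(k + 4).
Factor: A=k + 3; B=k + 4; C=1.
f must satisfy (k + 3)·f(k+1) − (k + 3)·f(k) = 1.
Bound: deg f ≤ 0.
f = c0 ⇒ A·f(k+1) − B(k−1)·f(k) − C = -1. The system {-1 = 0} is inconsistent; no antidifference.

No — the linear system for f has no solution.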